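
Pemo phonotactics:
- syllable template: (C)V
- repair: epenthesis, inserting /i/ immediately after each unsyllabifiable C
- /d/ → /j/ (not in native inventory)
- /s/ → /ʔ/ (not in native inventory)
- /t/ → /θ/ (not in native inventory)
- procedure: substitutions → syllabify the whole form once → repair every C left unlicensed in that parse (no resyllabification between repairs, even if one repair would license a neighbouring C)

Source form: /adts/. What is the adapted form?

Substitution: /d/ → /j/, /t/ → /θ/, /s/ → /ʔ/, giving /ajθʔ/.
The consonants /j/, /θ/, /ʔ/ cannot be parsed into a legal (C)V syllable (no codas are permitted; onsets are limited to one consonant).
Epenthesis after each stranded consonant: /j/ → /ji/, /θ/ → /θi/, /ʔ/ → /ʔi/.

ajiθiʔi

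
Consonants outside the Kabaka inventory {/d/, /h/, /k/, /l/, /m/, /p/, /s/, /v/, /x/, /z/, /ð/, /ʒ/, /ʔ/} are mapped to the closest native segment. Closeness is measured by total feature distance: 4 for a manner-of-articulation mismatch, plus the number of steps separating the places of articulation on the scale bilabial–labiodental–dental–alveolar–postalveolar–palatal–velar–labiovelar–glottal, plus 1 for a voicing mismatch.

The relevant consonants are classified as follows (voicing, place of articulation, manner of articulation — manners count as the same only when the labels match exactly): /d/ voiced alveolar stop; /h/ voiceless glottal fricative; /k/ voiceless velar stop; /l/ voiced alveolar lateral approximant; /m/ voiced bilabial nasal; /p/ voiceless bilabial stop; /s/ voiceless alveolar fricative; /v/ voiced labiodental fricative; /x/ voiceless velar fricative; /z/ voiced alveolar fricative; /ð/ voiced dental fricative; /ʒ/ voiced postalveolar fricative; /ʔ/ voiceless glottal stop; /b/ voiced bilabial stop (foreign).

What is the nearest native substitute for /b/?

p

/p/ is closest: same manner (stop), place distance 0 (bilabial→bilabial), voicing differs (+1); total 1. Next closest is /d/ at distance 3.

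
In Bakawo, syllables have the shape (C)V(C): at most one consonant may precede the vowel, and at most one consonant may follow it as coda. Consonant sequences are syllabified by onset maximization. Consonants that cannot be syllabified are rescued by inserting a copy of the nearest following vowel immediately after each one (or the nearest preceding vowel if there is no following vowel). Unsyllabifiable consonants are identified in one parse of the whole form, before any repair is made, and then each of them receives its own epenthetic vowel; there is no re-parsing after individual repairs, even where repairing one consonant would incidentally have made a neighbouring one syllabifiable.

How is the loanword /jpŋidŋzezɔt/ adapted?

Syllabifying with onset maximization leaves /j/, /p/, /ŋ/ stranded (at most one coda consonant is licensed; onsets are limited to one consonant).
Each unlicensed consonant becomes the onset of a new syllable: /j/ → /ji/, /p/ → /pi/, /ŋ/ → /ŋe/.

jipiŋidŋezezɔt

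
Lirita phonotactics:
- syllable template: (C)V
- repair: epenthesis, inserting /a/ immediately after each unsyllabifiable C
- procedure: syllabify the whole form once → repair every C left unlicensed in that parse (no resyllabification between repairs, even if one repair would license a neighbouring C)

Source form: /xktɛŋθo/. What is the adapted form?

Syllabifying with onset maximization leaves /x/, /k/, /ŋ/ stranded (no codas are permitted; onsets are limited to one consonant).
Each unlicensed consonant becomes the onset of a new syllable: /x/ → /xa/, /k/ → /ka/, /ŋ/ → /ŋa/.

xakatɛŋaθo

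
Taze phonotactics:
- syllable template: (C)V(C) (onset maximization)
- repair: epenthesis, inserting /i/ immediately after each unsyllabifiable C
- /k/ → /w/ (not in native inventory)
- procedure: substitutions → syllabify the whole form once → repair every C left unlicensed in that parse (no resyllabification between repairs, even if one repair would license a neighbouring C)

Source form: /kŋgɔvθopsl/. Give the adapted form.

wiŋigɔvθopsili

Substitution: /k/ → /w/, giving /wŋgɔvθopsl/.
The consonants /w/, /ŋ/, /s/, /l/ cannot be parsed into a legal (C)V(C) syllable (at most one coda consonant is licensed; onsets are limited to one consonant).
Epenthesis after each stranded consonant: /w/ → /wi/, /ŋ/ → /ŋi/, /s/ → /si/, /l/ → /li/.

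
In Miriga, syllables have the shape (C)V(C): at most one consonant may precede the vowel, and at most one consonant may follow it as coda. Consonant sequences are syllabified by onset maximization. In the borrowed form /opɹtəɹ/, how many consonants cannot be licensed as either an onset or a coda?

Syllabifying with onset maximization leaves /ɹ/ stranded (at most one coda consonant is licensed; onsets are limited to one consonant).

1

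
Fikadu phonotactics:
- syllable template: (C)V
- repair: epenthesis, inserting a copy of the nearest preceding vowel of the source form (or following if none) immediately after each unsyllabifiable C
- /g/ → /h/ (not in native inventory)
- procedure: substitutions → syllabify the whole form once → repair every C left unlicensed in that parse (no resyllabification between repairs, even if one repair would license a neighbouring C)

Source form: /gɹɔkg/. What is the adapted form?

hɔɹɔkɔhɔ

Substitution: /g/ → /h/, giving /hɹɔkh/.
Under (C)V, the unsyllabifiable consonants are /h/, /k/, /h/ (no codas are permitted; onsets are limited to one consonant).
Each unlicensed consonant becomes the onset of a new syllable: /h/ → /hɔ/, /k/ → /kɔ/, /h/ → /hɔ/.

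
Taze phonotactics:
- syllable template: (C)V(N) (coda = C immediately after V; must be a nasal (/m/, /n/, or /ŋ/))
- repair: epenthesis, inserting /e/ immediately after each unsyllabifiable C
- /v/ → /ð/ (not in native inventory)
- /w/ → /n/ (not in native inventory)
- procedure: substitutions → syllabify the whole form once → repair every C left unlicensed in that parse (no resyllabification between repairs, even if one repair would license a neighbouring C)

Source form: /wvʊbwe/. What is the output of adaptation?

Substitution: /w/ → /n/, /v/ → /ð/, giving /nðʊbne/.
The consonants /n/, /b/ cannot be parsed into a legal (C)V(N) syllable (only a nasal (/m/, /n/, or /ŋ/) is licensed in coda position; onsets are limited to one consonant).
Inserting the epenthetic vowel yields /n/ → /ne/, /b/ → /be/.

neðʊbene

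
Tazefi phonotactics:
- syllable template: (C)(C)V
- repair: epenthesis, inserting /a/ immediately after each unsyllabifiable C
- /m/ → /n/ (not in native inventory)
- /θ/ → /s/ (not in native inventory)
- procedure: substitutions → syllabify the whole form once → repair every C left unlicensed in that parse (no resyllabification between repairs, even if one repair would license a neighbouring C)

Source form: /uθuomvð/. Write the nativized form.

usuonavaða

Substitution: /θ/ → /s/, /m/ → /n/, giving /usuonvð/.
The consonants /n/, /v/, /ð/ cannot be parsed into a legal (C)(C)V syllable (no codas are permitted; onsets may contain at most 2 consonants).
Inserting the epenthetic vowel yields /n/ → /na/, /v/ → /va/, /ð/ → /ða/.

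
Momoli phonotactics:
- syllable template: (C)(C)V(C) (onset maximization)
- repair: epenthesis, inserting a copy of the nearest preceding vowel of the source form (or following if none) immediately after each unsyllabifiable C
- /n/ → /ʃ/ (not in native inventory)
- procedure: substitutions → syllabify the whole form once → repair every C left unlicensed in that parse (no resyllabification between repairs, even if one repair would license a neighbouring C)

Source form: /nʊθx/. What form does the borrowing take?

ʃʊθxʊ

Substitution: /n/ → /ʃ/, giving /ʃʊθx/.
Syllabifying with onset maximization leaves /x/ stranded (at most one coda consonant is licensed; onsets may contain at most 2 consonants).
Epenthesis after each stranded consonant: /x/ → /xʊ/.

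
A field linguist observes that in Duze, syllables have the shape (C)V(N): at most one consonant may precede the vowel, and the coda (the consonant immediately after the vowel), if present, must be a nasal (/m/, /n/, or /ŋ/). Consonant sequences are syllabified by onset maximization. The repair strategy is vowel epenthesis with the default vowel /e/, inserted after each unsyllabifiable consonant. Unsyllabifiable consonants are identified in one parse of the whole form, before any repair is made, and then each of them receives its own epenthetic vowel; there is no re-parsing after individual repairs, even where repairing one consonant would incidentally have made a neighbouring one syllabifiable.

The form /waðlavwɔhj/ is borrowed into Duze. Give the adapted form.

waðelavewɔheje

Syllabifying with onset maximization leaves /ð/, /v/, /h/, /j/ stranded (only a nasal (/m/, /n/, or /ŋ/) is licensed in coda position; onsets are limited to one consonant).
Inserting the epenthetic vowel yields /ð/ → /ðe/, /v/ → /ve/, /h/ → /he/, /j/ → /je/.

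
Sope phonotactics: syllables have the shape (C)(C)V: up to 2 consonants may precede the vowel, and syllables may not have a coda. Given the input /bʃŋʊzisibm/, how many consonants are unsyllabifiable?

3

Under (C)(C)V, the unsyllabifiable consonants are /b/, /b/, /m/ (no codas are permitted; onsets may contain at most 2 consonants).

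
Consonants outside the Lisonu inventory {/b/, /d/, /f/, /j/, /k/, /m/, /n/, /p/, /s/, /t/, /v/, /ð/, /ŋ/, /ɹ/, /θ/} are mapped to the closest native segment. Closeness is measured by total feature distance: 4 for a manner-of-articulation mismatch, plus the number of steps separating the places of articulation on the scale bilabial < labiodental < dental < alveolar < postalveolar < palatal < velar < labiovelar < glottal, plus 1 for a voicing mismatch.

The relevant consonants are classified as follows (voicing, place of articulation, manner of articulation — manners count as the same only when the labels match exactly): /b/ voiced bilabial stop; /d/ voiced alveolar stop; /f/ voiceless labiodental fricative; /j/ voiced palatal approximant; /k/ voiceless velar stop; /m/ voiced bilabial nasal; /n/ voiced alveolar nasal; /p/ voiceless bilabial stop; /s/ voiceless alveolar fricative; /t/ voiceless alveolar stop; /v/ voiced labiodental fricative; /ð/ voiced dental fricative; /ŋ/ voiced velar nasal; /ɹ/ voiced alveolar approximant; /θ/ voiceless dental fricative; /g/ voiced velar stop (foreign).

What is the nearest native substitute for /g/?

k

/k/ is closest: same manner (stop), place distance 0 (velar→velar), voicing differs (+1); total 1. Next closest is /d/ at distance 3.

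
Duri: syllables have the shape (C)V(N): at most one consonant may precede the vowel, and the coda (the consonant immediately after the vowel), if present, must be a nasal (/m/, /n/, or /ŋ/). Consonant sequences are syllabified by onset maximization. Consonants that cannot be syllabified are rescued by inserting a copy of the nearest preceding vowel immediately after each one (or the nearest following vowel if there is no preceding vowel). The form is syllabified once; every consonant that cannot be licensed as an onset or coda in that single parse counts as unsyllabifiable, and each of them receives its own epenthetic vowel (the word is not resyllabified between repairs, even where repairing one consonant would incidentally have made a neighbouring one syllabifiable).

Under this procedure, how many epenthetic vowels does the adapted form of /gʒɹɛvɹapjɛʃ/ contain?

The unsyllabifiable consonants are /g/, /ʒ/, /v/, /p/, /ʃ/; each receives one epenthetic vowel.

5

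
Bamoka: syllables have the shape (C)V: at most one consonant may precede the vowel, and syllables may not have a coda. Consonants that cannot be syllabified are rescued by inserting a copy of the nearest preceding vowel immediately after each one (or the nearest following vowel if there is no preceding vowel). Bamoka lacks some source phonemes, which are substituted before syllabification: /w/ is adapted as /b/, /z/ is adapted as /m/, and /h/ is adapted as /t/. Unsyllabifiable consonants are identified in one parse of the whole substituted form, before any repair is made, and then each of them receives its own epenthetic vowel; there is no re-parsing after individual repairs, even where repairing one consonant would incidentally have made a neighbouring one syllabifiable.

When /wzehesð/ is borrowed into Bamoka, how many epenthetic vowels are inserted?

3

After substitution the input is /bmetesð/.
The unsyllabifiable consonants are /b/, /s/, /ð/; each receives one epenthetic vowel.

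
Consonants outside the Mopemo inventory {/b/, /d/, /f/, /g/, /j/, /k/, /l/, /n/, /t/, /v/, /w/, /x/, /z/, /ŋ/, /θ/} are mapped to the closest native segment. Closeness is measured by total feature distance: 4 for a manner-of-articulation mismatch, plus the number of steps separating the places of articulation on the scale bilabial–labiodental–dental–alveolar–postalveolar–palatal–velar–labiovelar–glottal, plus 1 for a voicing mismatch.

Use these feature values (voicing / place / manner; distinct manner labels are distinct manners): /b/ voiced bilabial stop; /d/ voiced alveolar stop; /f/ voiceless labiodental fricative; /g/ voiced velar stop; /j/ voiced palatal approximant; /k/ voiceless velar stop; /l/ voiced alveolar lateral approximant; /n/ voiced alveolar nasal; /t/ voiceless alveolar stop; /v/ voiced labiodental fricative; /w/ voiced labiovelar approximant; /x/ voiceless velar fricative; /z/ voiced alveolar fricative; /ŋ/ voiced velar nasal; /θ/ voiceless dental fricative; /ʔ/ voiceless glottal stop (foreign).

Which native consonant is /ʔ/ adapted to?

/k/ is closest: same manner (stop), place distance 2 (glottal→velar), same voicing; total 2. Next closest is /g/ at distance 3.

k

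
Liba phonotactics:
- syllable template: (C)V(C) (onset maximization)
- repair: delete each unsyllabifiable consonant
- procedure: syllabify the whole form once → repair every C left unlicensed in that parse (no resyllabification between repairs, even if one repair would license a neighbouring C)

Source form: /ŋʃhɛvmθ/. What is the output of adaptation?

hɛv

The consonants /ŋ/, /ʃ/, /m/, /θ/ cannot be parsed into a legal (C)V(C) syllable (at most one coda consonant is licensed; onsets are limited to one consonant).
Deletion applies to /ŋ/, /ʃ/, /m/, /θ/.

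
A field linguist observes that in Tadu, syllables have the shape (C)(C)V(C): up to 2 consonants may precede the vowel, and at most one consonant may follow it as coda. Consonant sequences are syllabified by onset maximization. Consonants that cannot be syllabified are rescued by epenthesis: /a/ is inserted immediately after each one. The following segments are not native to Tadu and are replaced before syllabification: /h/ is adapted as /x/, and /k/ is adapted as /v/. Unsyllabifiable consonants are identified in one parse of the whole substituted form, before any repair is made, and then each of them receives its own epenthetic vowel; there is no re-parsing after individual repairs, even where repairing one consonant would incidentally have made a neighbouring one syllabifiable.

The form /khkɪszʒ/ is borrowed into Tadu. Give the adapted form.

Substitution: /k/ → /v/, /h/ → /x/, giving /vxvɪszʒ/.
Under (C)(C)V(C), the unsyllabifiable consonants are /v/, /z/, /ʒ/ (at most one coda consonant is licensed; onsets may contain at most 2 consonants).
Epenthesis after each stranded consonant: /v/ → /va/, /z/ → /za/, /ʒ/ → /ʒa/.

vaxvɪszaʒa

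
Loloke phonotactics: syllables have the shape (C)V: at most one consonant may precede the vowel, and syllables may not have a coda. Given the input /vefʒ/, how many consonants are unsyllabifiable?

2

Under (C)V, the unsyllabifiable consonants are /f/, /ʒ/ (no codas are permitted; onsets are limited to one consonant).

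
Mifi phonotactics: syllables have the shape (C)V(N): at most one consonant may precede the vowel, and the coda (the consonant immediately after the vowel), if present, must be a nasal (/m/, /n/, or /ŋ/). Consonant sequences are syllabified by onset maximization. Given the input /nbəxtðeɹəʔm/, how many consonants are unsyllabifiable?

5

Under (C)V(N), the unsyllabifiable consonants are /n/, /x/, /t/, /ʔ/, /m/ (only a nasal (/m/, /n/, or /ŋ/) is licensed in coda position; onsets are limited to one consonant).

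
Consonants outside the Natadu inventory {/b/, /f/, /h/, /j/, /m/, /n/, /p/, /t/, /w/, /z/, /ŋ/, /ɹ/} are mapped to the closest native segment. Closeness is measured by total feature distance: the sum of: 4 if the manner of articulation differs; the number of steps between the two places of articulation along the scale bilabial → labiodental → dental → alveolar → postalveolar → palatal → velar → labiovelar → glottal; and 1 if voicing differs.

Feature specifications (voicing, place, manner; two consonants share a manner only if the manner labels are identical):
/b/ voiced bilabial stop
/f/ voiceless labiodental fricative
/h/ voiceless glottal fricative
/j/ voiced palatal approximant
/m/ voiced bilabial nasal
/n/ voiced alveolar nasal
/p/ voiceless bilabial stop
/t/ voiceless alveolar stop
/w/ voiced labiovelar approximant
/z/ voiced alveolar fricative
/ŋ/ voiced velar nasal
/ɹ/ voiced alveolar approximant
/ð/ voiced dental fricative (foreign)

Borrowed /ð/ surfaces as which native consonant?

/z/ is closest: same manner (fricative), place distance 1 (dental→alveolar), same voicing; total 1. Next closest is /f/ at distance 2.

z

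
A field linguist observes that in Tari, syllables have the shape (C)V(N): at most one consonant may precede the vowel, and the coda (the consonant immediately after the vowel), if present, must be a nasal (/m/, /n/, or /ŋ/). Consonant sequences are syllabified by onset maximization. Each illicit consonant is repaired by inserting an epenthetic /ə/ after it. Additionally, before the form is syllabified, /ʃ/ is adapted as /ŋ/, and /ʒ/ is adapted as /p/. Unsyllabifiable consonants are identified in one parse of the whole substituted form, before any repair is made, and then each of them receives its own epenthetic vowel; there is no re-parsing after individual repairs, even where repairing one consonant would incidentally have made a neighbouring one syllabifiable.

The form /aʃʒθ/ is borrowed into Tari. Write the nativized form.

Substitution: /ʃ/ → /ŋ/, /ʒ/ → /p/, giving /aŋpθ/.
The consonants /p/, /θ/ cannot be parsed into a legal (C)V(N) syllable (only a nasal (/m/, /n/, or /ŋ/) is licensed in coda position; onsets are limited to one consonant).
Each unlicensed consonant becomes the onset of a new syllable: /p/ → /pə/, /θ/ → /θə/.

aŋpəθə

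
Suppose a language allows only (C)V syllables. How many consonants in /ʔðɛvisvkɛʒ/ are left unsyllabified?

Syllabifying with onset maximization leaves /ʔ/, /s/, /v/, /ʒ/ stranded (no codas are permitted; onsets are limited to one consonant).

4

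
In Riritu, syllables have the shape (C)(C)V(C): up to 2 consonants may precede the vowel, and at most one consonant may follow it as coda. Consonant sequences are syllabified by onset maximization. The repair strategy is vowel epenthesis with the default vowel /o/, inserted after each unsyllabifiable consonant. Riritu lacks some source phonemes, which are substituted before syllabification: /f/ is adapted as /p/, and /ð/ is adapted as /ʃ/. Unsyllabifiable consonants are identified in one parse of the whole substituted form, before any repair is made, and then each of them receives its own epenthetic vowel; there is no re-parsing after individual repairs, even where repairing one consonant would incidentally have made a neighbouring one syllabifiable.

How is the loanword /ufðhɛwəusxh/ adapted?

Substitution: /f/ → /p/, /ð/ → /ʃ/, giving /upʃhɛwəusxh/.
Under (C)(C)V(C), the unsyllabifiable consonants are /x/, /h/ (at most one coda consonant is licensed; onsets may contain at most 2 consonants).
Each unlicensed consonant becomes the onset of a new syllable: /x/ → /xo/, /h/ → /ho/.

upʃhɛwəusxoho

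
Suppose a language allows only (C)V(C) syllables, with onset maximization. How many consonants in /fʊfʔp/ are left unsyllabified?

2

The consonants /ʔ/, /p/ cannot be parsed into a legal (C)V(C) syllable (at most one coda consonant is licensed; onsets are limited to one consonant).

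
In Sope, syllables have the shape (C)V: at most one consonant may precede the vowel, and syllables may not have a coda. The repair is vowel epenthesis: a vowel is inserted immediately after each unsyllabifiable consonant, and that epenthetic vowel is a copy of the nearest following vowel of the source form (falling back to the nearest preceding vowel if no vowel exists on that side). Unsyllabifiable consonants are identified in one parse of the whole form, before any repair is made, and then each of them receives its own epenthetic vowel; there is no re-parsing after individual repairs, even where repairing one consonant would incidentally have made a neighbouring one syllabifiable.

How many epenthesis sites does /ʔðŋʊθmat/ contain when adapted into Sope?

The unsyllabifiable consonants are /ʔ/, /ð/, /θ/, /t/; each receives one epenthetic vowel.

4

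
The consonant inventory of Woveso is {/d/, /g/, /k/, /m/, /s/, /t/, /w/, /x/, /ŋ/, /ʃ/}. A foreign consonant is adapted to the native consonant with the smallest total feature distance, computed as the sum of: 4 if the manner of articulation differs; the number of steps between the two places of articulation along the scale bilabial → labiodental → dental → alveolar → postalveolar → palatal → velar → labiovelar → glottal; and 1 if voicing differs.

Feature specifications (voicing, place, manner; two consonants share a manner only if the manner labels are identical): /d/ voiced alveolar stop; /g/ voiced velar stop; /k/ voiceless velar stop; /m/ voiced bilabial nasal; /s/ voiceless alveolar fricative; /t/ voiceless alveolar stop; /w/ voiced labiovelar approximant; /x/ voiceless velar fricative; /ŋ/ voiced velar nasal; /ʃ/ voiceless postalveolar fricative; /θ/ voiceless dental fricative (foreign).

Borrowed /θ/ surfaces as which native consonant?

/s/ is closest: same manner (fricative), place distance 1 (dental→alveolar), same voicing; total 1. Next closest is /ʃ/ at distance 2.

s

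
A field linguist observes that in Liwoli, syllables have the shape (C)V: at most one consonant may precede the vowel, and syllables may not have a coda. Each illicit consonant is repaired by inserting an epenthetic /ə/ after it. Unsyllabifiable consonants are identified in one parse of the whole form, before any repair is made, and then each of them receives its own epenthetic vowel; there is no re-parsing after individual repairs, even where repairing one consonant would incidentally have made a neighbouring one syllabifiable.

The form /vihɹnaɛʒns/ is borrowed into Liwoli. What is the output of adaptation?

vihəɹənaɛʒənəsə

Under (C)V, the unsyllabifiable consonants are /h/, /ɹ/, /ʒ/, /n/, /s/ (no codas are permitted; onsets are limited to one consonant).
Each unlicensed consonant becomes the onset of a new syllable: /h/ → /hə/, /ɹ/ → /ɹə/, /ʒ/ → /ʒə/, /n/ → /nə/, /s/ → /sə/.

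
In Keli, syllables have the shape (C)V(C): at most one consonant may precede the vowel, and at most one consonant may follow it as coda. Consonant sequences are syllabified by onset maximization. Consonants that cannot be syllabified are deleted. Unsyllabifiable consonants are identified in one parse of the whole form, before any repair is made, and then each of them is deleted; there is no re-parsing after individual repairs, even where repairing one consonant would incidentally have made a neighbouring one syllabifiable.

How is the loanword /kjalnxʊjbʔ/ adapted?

jalxʊj

The consonants /k/, /n/, /b/, /ʔ/ cannot be parsed into a legal (C)V(C) syllable (at most one coda consonant is licensed; onsets are limited to one consonant).
Deleting the stranded consonants removes /k/, /n/, /b/, /ʔ/.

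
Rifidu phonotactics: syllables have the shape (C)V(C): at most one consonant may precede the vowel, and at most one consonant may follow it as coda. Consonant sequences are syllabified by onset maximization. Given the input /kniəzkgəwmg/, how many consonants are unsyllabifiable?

The consonants /k/, /k/, /m/, /g/ cannot be parsed into a legal (C)V(C) syllable (at most one coda consonant is licensed; onsets are limited to one consonant).

4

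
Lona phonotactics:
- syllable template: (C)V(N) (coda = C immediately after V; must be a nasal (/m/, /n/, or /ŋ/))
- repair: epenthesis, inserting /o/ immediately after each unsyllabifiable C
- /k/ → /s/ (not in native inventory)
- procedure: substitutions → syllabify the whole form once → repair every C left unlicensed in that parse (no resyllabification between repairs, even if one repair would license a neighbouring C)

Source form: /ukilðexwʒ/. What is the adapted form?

Substitution: /k/ → /s/, giving /usilðexwʒ/.
Syllabifying with onset maximization leaves /l/, /x/, /w/, /ʒ/ stranded (only a nasal (/m/, /n/, or /ŋ/) is licensed in coda position; onsets are limited to one consonant).
Inserting the epenthetic vowel yields /l/ → /lo/, /x/ → /xo/, /w/ → /wo/, /ʒ/ → /ʒo/.

usiloðexowoʒo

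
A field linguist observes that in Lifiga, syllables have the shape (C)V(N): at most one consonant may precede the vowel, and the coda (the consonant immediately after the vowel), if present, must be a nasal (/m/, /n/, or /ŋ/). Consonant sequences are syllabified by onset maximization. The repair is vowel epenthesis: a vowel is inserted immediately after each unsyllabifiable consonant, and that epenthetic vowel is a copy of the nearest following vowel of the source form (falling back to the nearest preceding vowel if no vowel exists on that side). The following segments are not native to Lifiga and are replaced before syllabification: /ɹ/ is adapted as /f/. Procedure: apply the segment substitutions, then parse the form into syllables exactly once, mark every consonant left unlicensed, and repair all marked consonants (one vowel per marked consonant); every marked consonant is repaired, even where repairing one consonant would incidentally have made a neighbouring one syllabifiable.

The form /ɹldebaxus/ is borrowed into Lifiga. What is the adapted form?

feledebaxusu

Substitution: /ɹ/ → /f/, giving /fldebaxus/.
Syllabifying with onset maximization leaves /f/, /l/, /s/ stranded (only a nasal (/m/, /n/, or /ŋ/) is licensed in coda position; onsets are limited to one consonant).
Inserting the epenthetic vowel yields /f/ → /fe/, /l/ → /le/, /s/ → /su/.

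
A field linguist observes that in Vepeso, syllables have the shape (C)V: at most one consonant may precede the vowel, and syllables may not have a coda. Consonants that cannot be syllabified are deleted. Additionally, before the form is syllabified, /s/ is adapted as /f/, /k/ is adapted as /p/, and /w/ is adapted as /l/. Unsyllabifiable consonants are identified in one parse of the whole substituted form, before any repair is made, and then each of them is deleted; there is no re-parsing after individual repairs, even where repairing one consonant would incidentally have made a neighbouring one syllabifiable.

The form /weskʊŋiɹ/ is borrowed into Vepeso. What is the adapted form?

lepʊŋi

Substitution: /w/ → /l/, /s/ → /f/, /k/ → /p/, giving /lefpʊŋiɹ/.
Under (C)V, the unsyllabifiable consonants are /f/, /ɹ/ (no codas are permitted; onsets are limited to one consonant).
Deletion applies to /f/, /ɹ/.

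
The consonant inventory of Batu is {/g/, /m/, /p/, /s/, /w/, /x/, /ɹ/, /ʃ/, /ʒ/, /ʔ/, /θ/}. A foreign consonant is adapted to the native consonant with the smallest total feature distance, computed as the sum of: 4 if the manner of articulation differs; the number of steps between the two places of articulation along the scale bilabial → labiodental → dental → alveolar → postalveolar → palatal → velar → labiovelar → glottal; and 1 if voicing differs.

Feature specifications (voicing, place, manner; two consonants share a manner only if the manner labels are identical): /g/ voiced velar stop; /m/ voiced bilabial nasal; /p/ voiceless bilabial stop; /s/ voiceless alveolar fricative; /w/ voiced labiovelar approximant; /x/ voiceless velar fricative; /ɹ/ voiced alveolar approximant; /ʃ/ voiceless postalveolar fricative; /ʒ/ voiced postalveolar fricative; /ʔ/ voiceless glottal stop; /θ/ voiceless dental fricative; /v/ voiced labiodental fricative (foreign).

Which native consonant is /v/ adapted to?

θ

/θ/ is closest: same manner (fricative), place distance 1 (labiodental→dental), voicing differs (+1); total 2. Next closest is /s/ at distance 3.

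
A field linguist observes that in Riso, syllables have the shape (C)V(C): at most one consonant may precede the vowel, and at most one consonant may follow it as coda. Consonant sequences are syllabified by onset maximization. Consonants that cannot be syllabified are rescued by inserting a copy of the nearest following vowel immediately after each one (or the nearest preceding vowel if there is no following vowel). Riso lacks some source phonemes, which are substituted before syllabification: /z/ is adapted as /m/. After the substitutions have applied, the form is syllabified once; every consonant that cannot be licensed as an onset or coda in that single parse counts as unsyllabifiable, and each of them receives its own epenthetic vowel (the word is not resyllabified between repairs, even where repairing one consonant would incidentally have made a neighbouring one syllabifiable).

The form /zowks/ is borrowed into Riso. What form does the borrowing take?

mowkoso

Substitution: /z/ → /m/, giving /mowks/.
Under (C)V(C), the unsyllabifiable consonants are /k/, /s/ (at most one coda consonant is licensed; onsets are limited to one consonant).
Epenthesis after each stranded consonant: /k/ → /ko/, /s/ → /so/.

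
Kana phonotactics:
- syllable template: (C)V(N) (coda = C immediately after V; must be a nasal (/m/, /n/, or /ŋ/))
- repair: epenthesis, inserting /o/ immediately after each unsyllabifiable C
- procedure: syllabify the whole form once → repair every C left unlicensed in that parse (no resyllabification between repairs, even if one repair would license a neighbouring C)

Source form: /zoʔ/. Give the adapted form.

The consonants /ʔ/ cannot be parsed into a legal (C)V(N) syllable (only a nasal (/m/, /n/, or /ŋ/) is licensed in coda position; onsets are limited to one consonant).
Epenthesis after each stranded consonant: /ʔ/ → /ʔo/.

zoʔo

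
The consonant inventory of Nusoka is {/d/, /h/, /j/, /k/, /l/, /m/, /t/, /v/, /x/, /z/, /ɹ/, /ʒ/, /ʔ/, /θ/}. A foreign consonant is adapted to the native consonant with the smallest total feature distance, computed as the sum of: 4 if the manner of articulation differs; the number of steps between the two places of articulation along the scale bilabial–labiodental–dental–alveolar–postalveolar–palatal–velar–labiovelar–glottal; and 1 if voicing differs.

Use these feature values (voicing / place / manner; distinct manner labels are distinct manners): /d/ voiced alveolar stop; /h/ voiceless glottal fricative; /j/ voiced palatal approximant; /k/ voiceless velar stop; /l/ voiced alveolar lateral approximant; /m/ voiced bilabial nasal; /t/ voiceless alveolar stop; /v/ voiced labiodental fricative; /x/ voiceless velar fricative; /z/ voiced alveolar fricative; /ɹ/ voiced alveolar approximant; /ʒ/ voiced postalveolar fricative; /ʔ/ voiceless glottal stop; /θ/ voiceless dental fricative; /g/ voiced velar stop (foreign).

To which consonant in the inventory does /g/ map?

/k/ is closest: same manner (stop), place distance 0 (velar→velar), voicing differs (+1); total 1. Next closest is /d/ at distance 3.

k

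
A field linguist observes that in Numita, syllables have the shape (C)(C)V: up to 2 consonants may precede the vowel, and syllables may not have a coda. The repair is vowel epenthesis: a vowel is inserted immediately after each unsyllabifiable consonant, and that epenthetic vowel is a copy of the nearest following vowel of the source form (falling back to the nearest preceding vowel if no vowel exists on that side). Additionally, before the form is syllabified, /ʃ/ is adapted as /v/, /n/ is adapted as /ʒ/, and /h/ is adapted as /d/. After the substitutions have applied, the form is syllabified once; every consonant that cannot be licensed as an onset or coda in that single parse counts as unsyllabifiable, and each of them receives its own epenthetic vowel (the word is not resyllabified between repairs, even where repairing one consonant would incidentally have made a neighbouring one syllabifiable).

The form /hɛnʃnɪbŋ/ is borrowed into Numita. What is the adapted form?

Substitution: /h/ → /d/, /n/ → /ʒ/, /ʃ/ → /v/, giving /dɛʒvʒɪbŋ/.
Syllabifying with onset maximization leaves /ʒ/, /b/, /ŋ/ stranded (no codas are permitted; onsets may contain at most 2 consonants).
Inserting the epenthetic vowel yields /ʒ/ → /ʒɪ/, /b/ → /bɪ/, /ŋ/ → /ŋɪ/.

dɛʒɪvʒɪbɪŋɪ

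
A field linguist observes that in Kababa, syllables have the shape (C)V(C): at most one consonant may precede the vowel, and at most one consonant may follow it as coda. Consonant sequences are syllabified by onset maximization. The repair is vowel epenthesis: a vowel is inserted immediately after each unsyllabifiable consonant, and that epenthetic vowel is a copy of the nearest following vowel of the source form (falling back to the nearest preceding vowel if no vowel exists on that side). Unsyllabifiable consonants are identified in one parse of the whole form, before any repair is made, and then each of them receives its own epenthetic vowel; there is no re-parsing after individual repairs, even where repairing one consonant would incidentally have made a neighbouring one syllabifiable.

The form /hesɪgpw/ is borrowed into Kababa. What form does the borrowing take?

hesɪgpɪwɪ

The consonants /p/, /w/ cannot be parsed into a legal (C)V(C) syllable (at most one coda consonant is licensed; onsets are limited to one consonant).
Inserting the epenthetic vowel yields /p/ → /pɪ/, /w/ → /wɪ/.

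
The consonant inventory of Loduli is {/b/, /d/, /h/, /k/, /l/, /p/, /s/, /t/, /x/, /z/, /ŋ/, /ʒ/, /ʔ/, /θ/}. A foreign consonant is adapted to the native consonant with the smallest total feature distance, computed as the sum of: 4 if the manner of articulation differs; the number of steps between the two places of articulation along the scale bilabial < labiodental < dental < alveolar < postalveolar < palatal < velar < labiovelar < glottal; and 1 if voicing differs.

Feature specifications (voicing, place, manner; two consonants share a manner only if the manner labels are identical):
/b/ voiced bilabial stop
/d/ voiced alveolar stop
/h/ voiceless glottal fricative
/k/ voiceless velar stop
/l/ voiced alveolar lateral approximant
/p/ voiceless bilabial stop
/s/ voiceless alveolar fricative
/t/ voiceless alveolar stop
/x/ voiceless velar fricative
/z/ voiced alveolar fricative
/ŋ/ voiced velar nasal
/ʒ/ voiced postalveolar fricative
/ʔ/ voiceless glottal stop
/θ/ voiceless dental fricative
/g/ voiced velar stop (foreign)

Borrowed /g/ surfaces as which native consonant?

k

/k/ is closest: same manner (stop), place distance 0 (velar→velar), voicing differs (+1); total 1. Next closest is /d/ at distance 3.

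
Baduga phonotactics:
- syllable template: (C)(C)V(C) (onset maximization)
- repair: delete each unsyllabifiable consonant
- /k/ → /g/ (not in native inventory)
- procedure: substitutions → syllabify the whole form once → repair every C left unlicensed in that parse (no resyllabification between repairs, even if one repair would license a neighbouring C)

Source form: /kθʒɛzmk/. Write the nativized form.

θʒɛz

Substitution: /k/ → /g/, giving /gθʒɛzmg/.
The consonants /g/, /m/, /g/ cannot be parsed into a legal (C)(C)V(C) syllable (at most one coda consonant is licensed; onsets may contain at most 2 consonants).
Each unlicensed consonant is deleted: /g/, /m/, /g/.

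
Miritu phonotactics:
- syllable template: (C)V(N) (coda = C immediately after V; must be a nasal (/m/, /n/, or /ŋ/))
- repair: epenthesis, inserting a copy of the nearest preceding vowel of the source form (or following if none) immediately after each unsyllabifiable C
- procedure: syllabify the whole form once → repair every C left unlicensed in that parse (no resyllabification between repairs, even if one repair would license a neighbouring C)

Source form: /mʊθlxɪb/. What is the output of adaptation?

mʊθʊlʊxɪbɪ

The consonants /θ/, /l/, /b/ cannot be parsed into a legal (C)V(N) syllable (only a nasal (/m/, /n/, or /ŋ/) is licensed in coda position; onsets are limited to one consonant).
Epenthesis after each stranded consonant: /θ/ → /θʊ/, /l/ → /lʊ/, /b/ → /bɪ/.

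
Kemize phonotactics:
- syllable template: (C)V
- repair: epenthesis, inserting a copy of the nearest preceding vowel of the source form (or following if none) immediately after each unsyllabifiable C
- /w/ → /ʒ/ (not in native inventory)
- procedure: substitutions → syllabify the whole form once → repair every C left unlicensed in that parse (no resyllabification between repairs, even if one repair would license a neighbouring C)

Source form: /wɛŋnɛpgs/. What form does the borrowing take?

Substitution: /w/ → /ʒ/, giving /ʒɛŋnɛpgs/.
Syllabifying with onset maximization leaves /ŋ/, /p/, /g/, /s/ stranded (no codas are permitted; onsets are limited to one consonant).
Inserting the epenthetic vowel yields /ŋ/ → /ŋɛ/, /p/ → /pɛ/, /g/ → /gɛ/, /s/ → /sɛ/.

ʒɛŋɛnɛpɛgɛsɛ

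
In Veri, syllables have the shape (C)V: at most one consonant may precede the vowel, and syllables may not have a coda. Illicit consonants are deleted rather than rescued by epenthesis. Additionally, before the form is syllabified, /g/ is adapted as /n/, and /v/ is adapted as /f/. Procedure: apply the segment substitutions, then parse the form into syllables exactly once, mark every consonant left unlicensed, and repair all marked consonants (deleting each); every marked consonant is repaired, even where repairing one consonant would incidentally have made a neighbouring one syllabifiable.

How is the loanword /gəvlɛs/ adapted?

nəlɛ

Substitution: /g/ → /n/, /v/ → /f/, giving /nəflɛs/.
Syllabifying with onset maximization leaves /f/, /s/ stranded (no codas are permitted; onsets are limited to one consonant).
Deleting the stranded consonants removes /f/, /s/.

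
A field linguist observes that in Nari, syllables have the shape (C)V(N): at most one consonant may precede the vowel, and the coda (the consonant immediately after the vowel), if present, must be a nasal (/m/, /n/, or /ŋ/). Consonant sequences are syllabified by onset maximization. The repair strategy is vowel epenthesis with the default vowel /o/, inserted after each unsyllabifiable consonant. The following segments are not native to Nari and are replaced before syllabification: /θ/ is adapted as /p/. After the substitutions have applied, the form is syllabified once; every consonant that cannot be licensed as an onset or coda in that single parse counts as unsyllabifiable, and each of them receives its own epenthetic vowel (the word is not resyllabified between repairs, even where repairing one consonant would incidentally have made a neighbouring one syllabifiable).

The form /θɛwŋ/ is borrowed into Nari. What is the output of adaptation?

pɛwoŋo

Substitution: /θ/ → /p/, giving /pɛwŋ/.
Syllabifying with onset maximization leaves /w/, /ŋ/ stranded (only a nasal (/m/, /n/, or /ŋ/) is licensed in coda position; onsets are limited to one consonant).
Epenthesis after each stranded consonant: /w/ → /wo/, /ŋ/ → /ŋo/.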